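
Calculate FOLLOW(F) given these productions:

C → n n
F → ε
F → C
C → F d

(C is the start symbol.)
To compute FOLLOW(F), find every occurrence of F on a right-hand side N → α F β: add FIRST(β) \ {ε}, and if β is empty or nullable also add FOLLOW(N). Iterate to a fixed point.

In C → F d: F is followed by d, add FIRST(d) \ {ε} = { 'd' }

Taking the union: FOLLOW(F) = { 'd' }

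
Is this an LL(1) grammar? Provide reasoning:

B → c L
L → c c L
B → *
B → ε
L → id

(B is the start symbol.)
Relevant sets:
  FOLLOW(B) = { $ }

For B:
  PREDICT(B → c L) = { 'c' }
  PREDICT(B → '*') = { '*' }
  PREDICT(B → ε) = { $ }
For L:
  PREDICT(L → c c L) = { 'c' }
  PREDICT(L → id) = { 'id' }

All predict sets are disjoint. The grammar IS LL(1).

Answer: Yes, the grammar is LL(1).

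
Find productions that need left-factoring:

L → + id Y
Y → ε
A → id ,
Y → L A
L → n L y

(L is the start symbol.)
No, left-factoring is not needed

Left-factoring is needed when two productions for the same non-terminal
share a common prefix on the right-hand side.

Productions for L:
  L → + id Y
  L → n L y
Productions for Y:
  Y → ε
  Y → L A

No common prefixes found.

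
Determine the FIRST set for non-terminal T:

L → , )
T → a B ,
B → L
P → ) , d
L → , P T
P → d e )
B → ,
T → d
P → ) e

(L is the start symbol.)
{ 'a', 'd' }

From T → a B ,:
  - a is a terminal: add 'a' and stop
From T → d:
  - d is a terminal: add 'd' and stop

Collecting: FIRST(T) = { 'a', 'd' }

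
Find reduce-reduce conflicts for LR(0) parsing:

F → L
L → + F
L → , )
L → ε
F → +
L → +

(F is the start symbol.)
A reduce-reduce conflict occurs when an LR(0) state has two complete items [A → α .] and [B → β .] — both call for a reduction, and with no lookahead the parser cannot choose between them.

Augment with F' → F and build the canonical LR(0) collection (I0 = CLOSURE({[F' → . F]}), then GOTO on every symbol after a dot until no new states appear). It has 7 states:
  I0: { [F → . +], [F → . L], [F' → . F], [L → . + F], [L → . +], [L → . , )], [L → .] }  — shift, reduce
  I1: { [F → + .], [F → . +], [F → . L], [L → + . F], [L → + .], [L → . + F], [L → . +], [L → . , )], [L → .] }  — shift, 3 reduces
  I2: { [L → , . )] }  — shift
  I3: { [F' → F .] }  — accept
  I4: { [F → L .] }  — reduce
  I5: { [L → , ) .] }  — reduce
  I6: { [L → + F .] }  — reduce

I1 contains complete items [F → + .], [L → .], [L → + .] — reduce-reduce conflict.

Answer: Yes — I1: [F → + .] vs [L → .]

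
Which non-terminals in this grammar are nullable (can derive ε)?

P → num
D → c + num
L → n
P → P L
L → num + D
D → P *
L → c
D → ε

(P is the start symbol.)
A non-terminal is nullable if it can derive ε (the empty string): either it has an ε-production, or it has a production whose right-hand side consists entirely of nullable non-terminals.

ε-productions: D → ε
So D is immediately nullable.
No further non-terminal can be added: every production for the remaining non-terminals contains a terminal or a non-nullable non-terminal.
Nullable = { 'D' }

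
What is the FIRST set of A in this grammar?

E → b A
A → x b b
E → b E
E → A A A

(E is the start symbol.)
From A → x b b:
  - x is a terminal: add 'x' and stop

Collecting: FIRST(A) = { 'x' }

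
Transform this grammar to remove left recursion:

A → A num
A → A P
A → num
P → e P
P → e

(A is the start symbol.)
A → num A'
A' → num A'
A' → P A'
A' → ε
P → e P
P → e

A is directly left-recursive. The standard transformation for
  A → A α₁ | ... | A α_m | β₁ | ... | β_n
is
  A  → β₁ A' | ... | β_n A'
  A' → α₁ A' | ... | α_m A' | ε

A → num becomes A → num A'
A → A num becomes A' → num A'
A → A P becomes A' → P A'
Add A' → ε

Productions for other non-terminals are unchanged:
  P → e P
  P → e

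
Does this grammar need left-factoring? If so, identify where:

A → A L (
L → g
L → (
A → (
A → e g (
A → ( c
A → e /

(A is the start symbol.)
Yes, A has productions with common prefix '('; A has productions with common prefix 'e'

Left-factoring is needed when two productions for the same non-terminal
share a common prefix on the right-hand side.

Productions for A:
  A → A L (
  A → (
  A → e g (
  A → ( c
  A → e /
Productions for L:
  L → g
  L → (

Found common prefix '(' in productions for A
Found common prefix 'e' in productions for A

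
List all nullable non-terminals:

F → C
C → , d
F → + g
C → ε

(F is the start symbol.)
A non-terminal is nullable if it can derive ε (the empty string): either it has an ε-production, or it has a production whose right-hand side consists entirely of nullable non-terminals.

ε-productions: C → ε
So C is immediately nullable.
F → C: every symbol on the right is nullable, so F is nullable too.
Every non-terminal is now nullable.
Nullable = { 'C', 'F' }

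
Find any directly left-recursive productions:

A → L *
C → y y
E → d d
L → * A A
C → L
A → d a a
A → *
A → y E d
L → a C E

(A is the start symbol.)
A → L *: starts with L
C → y y: starts with y
E → d d: starts with d
L → * A A: starts with '*'
C → L: starts with L
A → d a a: starts with d
A → *: starts with '*'
A → y E d: starts with y
L → a C E: starts with a

No direct left recursion found.

Answer: No direct left recursion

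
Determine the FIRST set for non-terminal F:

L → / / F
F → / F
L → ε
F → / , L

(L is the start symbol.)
To compute FIRST(F), examine every production with F on the left-hand side, reading each right-hand side left to right until a non-nullable symbol is reached.

From F → / F:
  - '/' is a terminal: add '/' and stop
From F → / , L:
  - '/' is a terminal: add '/' and stop

Collecting: FIRST(F) = { '/' }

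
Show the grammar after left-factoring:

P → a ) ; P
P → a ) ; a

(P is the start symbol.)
Left-factoring transforms A → αβ₁ | αβ₂ into A → αA' and A' → β₁ | β₂
(α is the longest common prefix among the alternatives). Repeat until
no nonterminal has two alternatives with a common prefix.

Round 1: P has alternatives sharing prefix 'a ) ;'. Introduce P': P → a ) ; P'
  Add: P' → P
  Add: P' → a

No remaining common prefixes — done.

Resulting grammar:
P → a ) ; P'
P' → P
P' → a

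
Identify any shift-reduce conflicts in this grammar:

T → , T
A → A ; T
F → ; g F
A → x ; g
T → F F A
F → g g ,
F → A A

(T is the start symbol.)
Yes — I13: [T → F F A .] vs [A → A . ; T]; I16: [F → A A .] vs [A → A . ; T]

A shift-reduce conflict occurs when an LR(0) state has both:
  - a complete (reduce) item [A → α .] (dot at the end), and
  - a shift item [B → β . c γ] (dot before a terminal).

Augment with T' → T and build the canonical LR(0) collection (I0 = CLOSURE({[T' → . T]}), then GOTO on every symbol after a dot until no new states appear). It has 20 states:
  I0: { [A → . A ; T], [A → . x ; g], [F → . ; g F], [F → . A A], [F → . g g ,], [T → . , T], [T → . F F A], [T' → . T] }  — shift
  I1: { [A → . A ; T], [A → . x ; g], [F → . ; g F], [F → . A A], [F → . g g ,], [T → , . T], [T → . , T], [T → . F F A] }  — shift
  I2: { [F → ; . g F] }  — shift
  I3: { [A → . A ; T], [A → . x ; g], [A → A . ; T], [F → A . A] }  — shift
  I4: { [A → . A ; T], [A → . x ; g], [F → . ; g F], [F → . A A], [F → . g g ,], [T → F . F A] }  — shift
  I5: { [T' → T .] }  — accept
  I6: { [F → g . g ,] }  — shift
  I7: { [A → x . ; g] }  — shift
  I8: { [A → x ; . g] }  — shift
  I9: { [A → x ; g .] }  — reduce
  I10: { [F → g g . ,] }  — shift
  I11: { [F → g g , .] }  — reduce
  I12: { [A → . A ; T], [A → . x ; g], [T → F F . A] }  — shift
  I13: { [A → A . ; T], [T → F F A .] }  — shift, reduce
  I14: { [A → . A ; T], [A → . x ; g], [A → A ; . T], [F → . ; g F], [F → . A A], [F → . g g ,], [T → . , T], [T → . F F A] }  — shift
  I15: { [A → A ; T .] }  — reduce
  I16: { [A → A . ; T], [F → A A .] }  — shift, reduce
  I17: { [A → . A ; T], [A → . x ; g], [F → . ; g F], [F → . A A], [F → . g g ,], [F → ; g . F] }  — shift
  I18: { [F → ; g F .] }  — reduce
  I19: { [T → , T .] }  — reduce

I13 contains reduce item [T → F F A .] and shift item [A → A . ; T] — shift-reduce conflict.
I16 contains reduce item [F → A A .] and shift item [A → A . ; T] — shift-reduce conflict.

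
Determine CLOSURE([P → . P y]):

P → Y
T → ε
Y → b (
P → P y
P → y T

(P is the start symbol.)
Start with: [P → . P y]
  [P → . P y] has the dot before P: add [P → . Y], [P → . y T]
  [P → . Y] has the dot before Y: add [Y → . b (]
No further items can be added.

CLOSURE = { [P → . P y], [P → . Y], [P → . y T], [Y → . b (] }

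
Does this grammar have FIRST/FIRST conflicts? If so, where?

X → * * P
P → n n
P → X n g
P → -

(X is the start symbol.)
A FIRST/FIRST conflict occurs when two productions N → α and N → β for the same non-terminal have FIRST(α) ∩ FIRST(β) ≠ ∅ (with ε ∈ FIRST of a nullable right-hand side, so two nullable alternatives also conflict).

FIRST sets of the non-terminals at (or reachable through a nullable prefix from) the front of some alternative:
  FIRST(X) = { '*' }

Productions for P:
  P → n n: FIRST = { 'n' }
  P → X n g: FIRST = { '*' }
  P → -: FIRST = { '-' }
X has only one production, so no FIRST/FIRST conflict is possible there.

All alternatives of each non-terminal have pairwise disjoint FIRST sets.

Answer: No FIRST/FIRST conflicts.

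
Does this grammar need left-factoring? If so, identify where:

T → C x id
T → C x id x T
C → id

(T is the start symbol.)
Yes, T has productions with common prefix 'C x id'

Left-factoring is needed when two productions for the same non-terminal
share a common prefix on the right-hand side.

Productions for T:
  T → C x id
  T → C x id x T

Found common prefix 'C x id' in productions for T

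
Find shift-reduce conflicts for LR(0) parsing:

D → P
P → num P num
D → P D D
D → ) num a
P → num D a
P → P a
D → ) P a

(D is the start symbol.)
Augment with D' → D and build the canonical LR(0) collection (I0 = CLOSURE({[D' → . D]}), then GOTO on every symbol after a dot until no new states appear). It has 16 states:
  I0: { [D → . ) P a], [D → . ) num a], [D → . P D D], [D → . P], [D' → . D], [P → . P a], [P → . num D a], [P → . num P num] }  — shift
  I1: { [D → ) . P a], [D → ) . num a], [P → . P a], [P → . num D a], [P → . num P num] }  — shift
  I2: { [D' → D .] }  — accept
  I3: { [D → . ) P a], [D → . ) num a], [D → . P D D], [D → . P], [D → P . D D], [D → P .], [P → . P a], [P → . num D a], [P → . num P num], [P → P . a] }  — shift, reduce
  I4: { [D → . ) P a], [D → . ) num a], [D → . P D D], [D → . P], [P → . P a], [P → . num D a], [P → . num P num], [P → num . D a], [P → num . P num] }  — shift
  I5: { [P → num D . a] }  — shift
  I6: { [D → . ) P a], [D → . ) num a], [D → . P D D], [D → . P], [D → P . D D], [D → P .], [P → . P a], [P → . num D a], [P → . num P num], [P → P . a], [P → num P . num] }  — shift, reduce
  I7: { [D → . ) P a], [D → . ) num a], [D → . P D D], [D → . P], [D → P D . D], [P → . P a], [P → . num D a], [P → . num P num] }  — shift
  I8: { [P → P a .] }  — reduce
  I9: { [D → . ) P a], [D → . ) num a], [D → . P D D], [D → . P], [P → . P a], [P → . num D a], [P → . num P num], [P → num . D a], [P → num . P num], [P → num P num .] }  — shift, reduce
  I10: { [D → P D D .] }  — reduce
  I11: { [P → num D a .] }  — reduce
  I12: { [D → ) P . a], [P → P . a] }  — shift
  I13: { [D → ) num . a], [D → . ) P a], [D → . ) num a], [D → . P D D], [D → . P], [P → . P a], [P → . num D a], [P → . num P num], [P → num . D a], [P → num . P num] }  — shift
  I14: { [D → ) num a .] }  — reduce
  I15: { [D → ) P a .], [P → P a .] }  — 2 reduces

I3 contains reduce item [D → P .] and shift items [D → . ) P a], [D → . ) num a], [P → P . a], [P → . num D a], [P → . num P num] — shift-reduce conflict.
I6 contains reduce item [D → P .] and shift items [D → . ) P a], [D → . ) num a], [P → P . a], [P → . num D a], [P → . num P num], [P → num P . num] — shift-reduce conflict.
I9 contains reduce item [P → num P num .] and shift items [D → . ) P a], [D → . ) num a], [P → . num D a], [P → . num P num] — shift-reduce conflict.

Answer: Yes — I3: [D → P .] vs [D → . ) P a]; I6: [D → P .] vs [D → . ) P a]; I9: [P → num P num .] vs [D → . ) P a]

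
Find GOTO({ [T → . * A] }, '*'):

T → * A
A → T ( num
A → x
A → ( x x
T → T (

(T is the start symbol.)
{ [A → . ( x x], [A → . T ( num], [A → . x], [T → * . A], [T → . * A], [T → . T (] }

GOTO(I, '*') = CLOSURE({ [A → αX.β] : [A → α.Xβ] ∈ I, X = '*' })

Items with dot before '*', with the dot advanced:
  [T → . * A] → [T → * . A]
Closure of the advanced items:
  [T → * . A] has the dot before A: add [A → . T ( num], [A → . x], [A → . ( x x]
  [A → . T ( num] has the dot before T: add [T → . * A], [T → . T (]

GOTO = { [A → . ( x x], [A → . T ( num], [A → . x], [T → * . A], [T → . * A], [T → . T (] }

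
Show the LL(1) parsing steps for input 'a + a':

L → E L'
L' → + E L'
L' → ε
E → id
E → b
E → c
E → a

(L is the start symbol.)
Stack is shown with the top on the left.

Stack     Input    Action
-------------------------
L $       a + a $  output L → E L'
E L' $    a + a $  output E → a
a L' $    a + a $  match 'a'
L' $      + a $    output L' → + E L'
+ E L' $  + a $    match '+'
E L' $    a $      output E → a
a L' $    a $      match 'a'
L' $      $        output L' → ε
$         $        accept

The string is accepted.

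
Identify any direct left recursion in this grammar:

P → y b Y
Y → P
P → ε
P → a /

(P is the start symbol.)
No direct left recursion

P → y b Y: starts with y
Y → P: starts with P
P → ε: starts with ε
P → a /: starts with a

No direct left recursion found.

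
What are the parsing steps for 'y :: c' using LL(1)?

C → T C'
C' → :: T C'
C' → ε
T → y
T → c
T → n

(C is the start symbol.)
LL(1) parsing maintains a stack (initially the start symbol over $) and the input. At each step: if the stack top is a terminal, match it against the current input token; if it is a non-terminal N, replace it with the RHS of M[N, lookahead] (the unique production whose predict set contains the lookahead).

Stack is shown with the top on the left.

Stack      Input     Action
---------------------------
C $        y :: c $  output C → T C'
T C' $     y :: c $  output T → y
y C' $     y :: c $  match 'y'
C' $       :: c $    output C' → :: T C'
:: T C' $  :: c $    match '::'
T C' $     c $       output T → c
c C' $     c $       match 'c'
C' $       $         output C' → ε
$          $         accept

The string is accepted.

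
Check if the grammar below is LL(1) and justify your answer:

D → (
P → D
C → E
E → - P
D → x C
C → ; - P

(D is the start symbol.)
Relevant sets:
  FIRST(E) = { '-' }

For D:
  PREDICT(D → '(') = { '(' }
  PREDICT(D → x C) = { 'x' }
For C:
  PREDICT(C → E) = { '-' }
  PREDICT(C → ';' '-' P) = { ';' }
P, E have a single production, so nothing to check there.

All predict sets are disjoint. The grammar IS LL(1).

Answer: Yes, the grammar is LL(1).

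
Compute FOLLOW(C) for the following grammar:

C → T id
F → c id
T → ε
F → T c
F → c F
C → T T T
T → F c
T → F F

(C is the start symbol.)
{ $ }

To compute FOLLOW(C), find every occurrence of C on a right-hand side N → α C β: add FIRST(β) \ {ε}, and if β is empty or nullable also add FOLLOW(N). Iterate to a fixed point.

C is the start symbol, so $ ∈ FOLLOW(C).
C does not occur on any right-hand side.

Taking the union: FOLLOW(C) = { $ }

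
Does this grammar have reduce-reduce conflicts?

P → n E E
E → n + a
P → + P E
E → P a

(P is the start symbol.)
No reduce-reduce conflicts

Augment with P' → P and build the canonical LR(0) collection (I0 = CLOSURE({[P' → . P]}), then GOTO on every symbol after a dot until no new states appear). It has 13 states:
  I0: { [P → . + P E], [P → . n E E], [P' → . P] }  — shift
  I1: { [P → + . P E], [P → . + P E], [P → . n E E] }  — shift
  I2: { [P' → P .] }  — accept
  I3: { [E → . P a], [E → . n + a], [P → . + P E], [P → . n E E], [P → n . E E] }  — shift
  I4: { [E → . P a], [E → . n + a], [P → . + P E], [P → . n E E], [P → n E . E] }  — shift
  I5: { [E → P . a] }  — shift
  I6: { [E → . P a], [E → . n + a], [E → n . + a], [P → . + P E], [P → . n E E], [P → n . E E] }  — shift
  I7: { [E → n + . a], [P → + . P E], [P → . + P E], [P → . n E E] }  — shift
  I8: { [E → . P a], [E → . n + a], [P → + P . E], [P → . + P E], [P → . n E E] }  — shift
  I9: { [E → n + a .] }  — reduce
  I10: { [P → + P E .] }  — reduce
  I11: { [E → P a .] }  — reduce
  I12: { [P → n E E .] }  — reduce

No state contains more than one complete item.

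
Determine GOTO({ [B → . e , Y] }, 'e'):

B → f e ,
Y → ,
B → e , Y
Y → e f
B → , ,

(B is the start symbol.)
{ [B → e . , Y] }

GOTO(I, 'e') = CLOSURE({ [A → αX.β] : [A → α.Xβ] ∈ I, X = 'e' })

Items with dot before 'e', with the dot advanced:
  [B → . e , Y] → [B → e . , Y]
Closure adds nothing (no advanced item has the dot before a non-terminal).

GOTO = { [B → e . , Y] }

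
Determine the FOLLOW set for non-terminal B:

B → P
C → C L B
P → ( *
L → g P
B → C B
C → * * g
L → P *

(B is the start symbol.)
{ $, '(', '*', 'g' }

B is the start symbol, so $ ∈ FOLLOW(B).
In C → C L B: B is at the end, add FOLLOW(C)
In B → C B: B is at the end; this adds FOLLOW(B) to itself — nothing new

The FOLLOW sets referred to above (computed the same way, to a fixed point):
  FOLLOW(C) = { '(', '*', 'g' }

Taking the union: FOLLOW(B) = { $, '(', '*', 'g' }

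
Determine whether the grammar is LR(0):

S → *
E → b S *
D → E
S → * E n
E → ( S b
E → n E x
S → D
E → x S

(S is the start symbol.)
No. Shift-reduce conflict between [S → * .] and [E → . ( S b]

Augment with S' → S and build the canonical LR(0) collection (I0 = CLOSURE({[S' → . S]}), then GOTO on every symbol after a dot until no new states appear). It has 18 states:
  I0: { [D → . E], [E → . ( S b], [E → . b S *], [E → . n E x], [E → . x S], [S → . * E n], [S → . *], [S → . D], [S' → . S] }  — shift
  I1: { [D → . E], [E → ( . S b], [E → . ( S b], [E → . b S *], [E → . n E x], [E → . x S], [S → . * E n], [S → . *], [S → . D] }  — shift
  I2: { [E → . ( S b], [E → . b S *], [E → . n E x], [E → . x S], [S → * . E n], [S → * .] }  — shift, reduce
  I3: { [S → D .] }  — reduce
  I4: { [D → E .] }  — reduce
  I5: { [S' → S .] }  — accept
  I6: { [D → . E], [E → . ( S b], [E → . b S *], [E → . n E x], [E → . x S], [E → b . S *], [S → . * E n], [S → . *], [S → . D] }  — shift
  I7: { [E → . ( S b], [E → . b S *], [E → . n E x], [E → . x S], [E → n . E x] }  — shift
  I8: { [D → . E], [E → . ( S b], [E → . b S *], [E → . n E x], [E → . x S], [E → x . S], [S → . * E n], [S → . *], [S → . D] }  — shift
  I9: { [E → x S .] }  — reduce
  I10: { [E → n E . x] }  — shift
  I11: { [E → n E x .] }  — reduce
  I12: { [E → b S . *] }  — shift
  I13: { [E → b S * .] }  — reduce
  I14: { [S → * E . n] }  — shift
  I15: { [S → * E n .] }  — reduce
  I16: { [E → ( S . b] }  — shift
  I17: { [E → ( S b .] }  — reduce

Conflict in state I2:
  Shift-reduce conflict between [S → * .] and [E → . ( S b]
So the grammar is NOT LR(0).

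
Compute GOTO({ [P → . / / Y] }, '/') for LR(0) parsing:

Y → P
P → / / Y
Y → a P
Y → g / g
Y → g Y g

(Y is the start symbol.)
GOTO(I, '/') = CLOSURE({ [A → αX.β] : [A → α.Xβ] ∈ I, X = '/' })

Items with dot before '/', with the dot advanced:
  [P → . / / Y] → [P → / . / Y]
Closure adds nothing (no advanced item has the dot before a non-terminal).

GOTO = { [P → / . / Y] }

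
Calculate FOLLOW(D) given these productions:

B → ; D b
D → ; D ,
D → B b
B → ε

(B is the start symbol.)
To compute FOLLOW(D), find every occurrence of D on a right-hand side N → α D β: add FIRST(β) \ {ε}, and if β is empty or nullable also add FOLLOW(N). Iterate to a fixed point.

In B → ; D b: D is followed by b, add FIRST(b) \ {ε} = { 'b' }
In D → ; D ,: D is followed by ',', add FIRST(',') \ {ε} = { ',' }

Taking the union: FOLLOW(D) = { ',', 'b' }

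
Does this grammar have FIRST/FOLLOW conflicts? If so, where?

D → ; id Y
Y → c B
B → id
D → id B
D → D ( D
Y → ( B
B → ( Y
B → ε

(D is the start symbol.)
Yes. B → '(' Y with FOLLOW(B) on { '(' }

Nullable non-terminals: B.

B: nullable alternative(s) B → ε; FOLLOW(B) = { $, '(' }
  B → id: FIRST \ {ε} = { 'id' } — disjoint from FOLLOW(B)
  B → ( Y: FIRST \ {ε} = { '(' } — overlaps FOLLOW(B) on { '(' }: CONFLICT
  B → ε: FIRST \ {ε} = { } — this is the only nullable alternative, skip

D, Y have no nullable alternative, so no FIRST/FOLLOW check is needed there.

So the grammar has 1 FIRST/FOLLOW conflict (marked CONFLICT above).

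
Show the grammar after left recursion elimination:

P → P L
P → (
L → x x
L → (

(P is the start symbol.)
P → ( P'
P' → L P'
P' → ε
L → x x
L → (

P is directly left-recursive. The standard transformation for
  A → A α₁ | ... | A α_m | β₁ | ... | β_n
is
  A  → β₁ A' | ... | β_n A'
  A' → α₁ A' | ... | α_m A' | ε

P → ( becomes P → ( P'
P → P L becomes P' → L P'
Add P' → ε

Productions for other non-terminals are unchanged:
  L → x x
  L → (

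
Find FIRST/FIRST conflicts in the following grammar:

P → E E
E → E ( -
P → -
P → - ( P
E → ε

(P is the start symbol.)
FIRST sets of the non-terminals at (or reachable through a nullable prefix from) the front of some alternative:
  FIRST(E) = { '(', ε }

Productions for P:
  P → E E: FIRST = { '(', ε }
  P → -: FIRST = { '-' }
  P → - ( P: FIRST = { '-' }
Productions for E:
  E → E ( -: FIRST = { '(' }
  E → ε: FIRST = { ε }

Conflict for P: P → - and P → - ( P
  Overlap: { '-' }

Answer: Yes. P → '-' / P → '-' '(' P on { '-' }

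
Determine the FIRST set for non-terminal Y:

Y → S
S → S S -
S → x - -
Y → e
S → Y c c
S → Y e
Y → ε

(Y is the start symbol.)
{ 'c', 'e', 'x', ε }

To compute FIRST(Y), examine every production with Y on the left-hand side, reading each right-hand side left to right until a non-nullable symbol is reached.

FIRST sets of the other non-terminals involved (by the same procedure, iterated to a fixed point):
  FIRST(S) = { 'c', 'e', 'x' }

From Y → S:
  - S is a non-terminal: add FIRST(S) \ {ε} = { 'c', 'e', 'x' }
    S is not nullable, so stop
From Y → e:
  - e is a terminal: add 'e' and stop
From Y → ε:
  - ε-production, so ε ∈ FIRST(Y)

Collecting: FIRST(Y) = { 'c', 'e', 'x', ε }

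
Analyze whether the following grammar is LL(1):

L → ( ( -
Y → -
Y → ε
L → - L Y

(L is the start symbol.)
No. Predict set conflict for Y: { '-' }

Relevant sets:
  FOLLOW(Y) = { $, '-' }

For L:
  PREDICT(L → '(' '(' '-') = { '(' }
  PREDICT(L → '-' L Y) = { '-' }
For Y:
  PREDICT(Y → '-') = { '-' }
  PREDICT(Y → ε) = { $, '-' }

Conflict found: Predict set conflict for Y: { '-' }
The grammar is NOT LL(1).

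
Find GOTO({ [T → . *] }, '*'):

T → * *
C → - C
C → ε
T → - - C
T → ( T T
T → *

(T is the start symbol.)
{ [T → * .] }

GOTO(I, '*') = CLOSURE({ [A → αX.β] : [A → α.Xβ] ∈ I, X = '*' })

Items with dot before '*', with the dot advanced:
  [T → . *] → [T → * .]
Closure adds nothing (no advanced item has the dot before a non-terminal).

GOTO = { [T → * .] }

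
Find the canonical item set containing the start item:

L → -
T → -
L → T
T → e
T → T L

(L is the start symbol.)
First, augment the grammar with L' → L
I₀ = CLOSURE({ [L' → . L] }):
  [L' → . L] has the dot before L: add [L → . -], [L → . T]
  [L → . T] has the dot before T: add [T → . -], [T → . e], [T → . T L]
No further items can be added.

I₀ = { [L → . -], [L → . T], [L' → . L], [T → . -], [T → . T L], [T → . e] }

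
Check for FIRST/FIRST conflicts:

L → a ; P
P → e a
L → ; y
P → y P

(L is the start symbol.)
No FIRST/FIRST conflicts.

A FIRST/FIRST conflict occurs when two productions N → α and N → β for the same non-terminal have FIRST(α) ∩ FIRST(β) ≠ ∅ (with ε ∈ FIRST of a nullable right-hand side, so two nullable alternatives also conflict).

Productions for L:
  L → a ; P: FIRST = { 'a' }
  L → ; y: FIRST = { ';' }
Productions for P:
  P → e a: FIRST = { 'e' }
  P → y P: FIRST = { 'y' }

All alternatives of each non-terminal have pairwise disjoint FIRST sets.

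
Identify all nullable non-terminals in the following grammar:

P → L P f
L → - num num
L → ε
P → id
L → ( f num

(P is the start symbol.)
A non-terminal is nullable if it can derive ε (the empty string): either it has an ε-production, or it has a production whose right-hand side consists entirely of nullable non-terminals.

ε-productions: L → ε
So L is immediately nullable.
No further non-terminal can be added: every production for the remaining non-terminals contains a terminal or a non-nullable non-terminal.
Nullable = { 'L' }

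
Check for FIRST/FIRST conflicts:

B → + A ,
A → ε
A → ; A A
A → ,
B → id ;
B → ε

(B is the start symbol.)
No FIRST/FIRST conflicts.

A FIRST/FIRST conflict occurs when two productions N → α and N → β for the same non-terminal have FIRST(α) ∩ FIRST(β) ≠ ∅ (with ε ∈ FIRST of a nullable right-hand side, so two nullable alternatives also conflict).

Productions for B:
  B → + A ,: FIRST = { '+' }
  B → id ;: FIRST = { 'id' }
  B → ε: FIRST = { ε }
Productions for A:
  A → ε: FIRST = { ε }
  A → ; A A: FIRST = { ';' }
  A → ,: FIRST = { ',' }

All alternatives of each non-terminal have pairwise disjoint FIRST sets.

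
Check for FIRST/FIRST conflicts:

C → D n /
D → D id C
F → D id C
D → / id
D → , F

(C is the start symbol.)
Yes. D → D id C / D → '/' id on { '/' }; D → D id C / D → ',' F on { ',' }

FIRST sets of the non-terminals at (or reachable through a nullable prefix from) the front of some alternative:
  FIRST(D) = { ',', '/' }

Productions for D:
  D → D id C: FIRST = { ',', '/' }
  D → / id: FIRST = { '/' }
  D → , F: FIRST = { ',' }
C, F have only one production, so no FIRST/FIRST conflict is possible there.

Conflict for D: D → D id C and D → / id
  Overlap: { '/' }
Conflict for D: D → D id C and D → , F
  Overlap: { ',' }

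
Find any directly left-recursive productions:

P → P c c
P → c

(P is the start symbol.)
Yes, P is left-recursive

Direct left recursion occurs when N → N α for some non-terminal N (the right-hand side begins with the left-hand side itself).

P → P c c: LEFT RECURSIVE (starts with P)
P → c: starts with c

The grammar has direct left recursion on: P.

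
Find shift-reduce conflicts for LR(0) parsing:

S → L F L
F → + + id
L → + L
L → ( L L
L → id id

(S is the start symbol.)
A shift-reduce conflict occurs when an LR(0) state has both:
  - a complete (reduce) item [A → α .] (dot at the end), and
  - a shift item [B → β . c γ] (dot before a terminal).

Augment with S' → S and build the canonical LR(0) collection (I0 = CLOSURE({[S' → . S]}), then GOTO on every symbol after a dot until no new states appear). It has 15 states:
  I0: { [L → . ( L L], [L → . + L], [L → . id id], [S → . L F L], [S' → . S] }  — shift
  I1: { [L → ( . L L], [L → . ( L L], [L → . + L], [L → . id id] }  — shift
  I2: { [L → + . L], [L → . ( L L], [L → . + L], [L → . id id] }  — shift
  I3: { [F → . + + id], [S → L . F L] }  — shift
  I4: { [S' → S .] }  — accept
  I5: { [L → id . id] }  — shift
  I6: { [L → id id .] }  — reduce
  I7: { [F → + . + id] }  — shift
  I8: { [L → . ( L L], [L → . + L], [L → . id id], [S → L F . L] }  — shift
  I9: { [S → L F L .] }  — reduce
  I10: { [F → + + . id] }  — shift
  I11: { [F → + + id .] }  — reduce
  I12: { [L → + L .] }  — reduce
  I13: { [L → ( L . L], [L → . ( L L], [L → . + L], [L → . id id] }  — shift
  I14: { [L → ( L L .] }  — reduce

No state contains both a complete item and a shift item.

Answer: No shift-reduce conflicts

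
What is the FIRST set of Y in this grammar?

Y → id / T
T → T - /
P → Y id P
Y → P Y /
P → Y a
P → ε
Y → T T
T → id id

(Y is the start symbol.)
{ 'id' }

FIRST sets of the other non-terminals involved (by the same procedure, iterated to a fixed point):
  FIRST(P) = { 'id', ε }
  FIRST(T) = { 'id' }

From Y → id / T:
  - id is a terminal: add 'id' and stop
From Y → P Y /:
  - P is a non-terminal: add FIRST(P) \ {ε} = { 'id' }
    P is nullable, so continue to the next symbol
  - Y is the symbol being defined: contributes nothing new
    Y is not nullable, so stop
From Y → T T:
  - T is a non-terminal: add FIRST(T) \ {ε} = { 'id' }
    T is not nullable, so stop

Collecting: FIRST(Y) = { 'id' }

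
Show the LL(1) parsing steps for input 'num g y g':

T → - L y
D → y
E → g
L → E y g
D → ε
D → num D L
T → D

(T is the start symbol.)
Stack is shown with the top on the left.

Stack      Input        Action
------------------------------
T $        num g y g $  output T → D
D $        num g y g $  output D → num D L
num D L $  num g y g $  match 'num'
D L $      g y g $      output D → ε
L $        g y g $      output L → E y g
E y g $    g y g $      output E → g
g y g $    g y g $      match 'g'
y g $      y g $        match 'y'
g $        g $          match 'g'
$          $            accept

The string is accepted.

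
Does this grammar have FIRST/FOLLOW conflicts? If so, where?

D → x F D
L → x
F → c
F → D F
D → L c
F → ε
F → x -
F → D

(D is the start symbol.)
A FIRST/FOLLOW conflict occurs when a non-terminal N has a nullable alternative N → β (β ⇒* ε) and another alternative N → α with FIRST(α) ∩ FOLLOW(N) ≠ ∅: on such a lookahead the parser cannot decide between expanding α and letting N vanish via β.

Nullable non-terminals: F.
FIRST sets used below: FIRST(D) = { 'x' }

F: nullable alternative(s) F → ε; FOLLOW(F) = { 'x' }
  F → c: FIRST \ {ε} = { 'c' } — disjoint from FOLLOW(F)
  F → D F: FIRST \ {ε} = { 'x' } — overlaps FOLLOW(F) on { 'x' }: CONFLICT
  F → ε: FIRST \ {ε} = { } — this is the only nullable alternative, skip
  F → x -: FIRST \ {ε} = { 'x' } — overlaps FOLLOW(F) on { 'x' }: CONFLICT
  F → D: FIRST \ {ε} = { 'x' } — overlaps FOLLOW(F) on { 'x' }: CONFLICT

D, L have no nullable alternative, so no FIRST/FOLLOW check is needed there.

So the grammar has 3 FIRST/FOLLOW conflicts (marked CONFLICT above).

Answer: Yes. F → D F with FOLLOW(F) on { 'x' }; F → x '-' with FOLLOW(F) on { 'x' }; F → D with FOLLOW(F) on { 'x' }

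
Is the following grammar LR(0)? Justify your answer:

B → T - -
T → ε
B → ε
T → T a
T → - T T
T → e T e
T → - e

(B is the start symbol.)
A grammar is LR(0) if no state in the canonical LR(0) collection has:
  - both a shift item (dot before a terminal) and a complete item (shift-reduce conflict), or
  - two or more complete items (reduce-reduce conflict; the accept item [B' → B .] counts as a complete item here).

Augment with B' → B and build the canonical LR(0) collection (I0 = CLOSURE({[B' → . B]}), then GOTO on every symbol after a dot until no new states appear). It has 13 states:
  I0: { [B → . T - -], [B → .], [B' → . B], [T → . - T T], [T → . - e], [T → . T a], [T → . e T e], [T → .] }  — shift, 2 reduces
  I1: { [T → - . T T], [T → - . e], [T → . - T T], [T → . - e], [T → . T a], [T → . e T e], [T → .] }  — shift, reduce
  I2: { [B' → B .] }  — accept
  I3: { [B → T . - -], [T → T . a] }  — shift
  I4: { [T → . - T T], [T → . - e], [T → . T a], [T → . e T e], [T → .], [T → e . T e] }  — shift, reduce
  I5: { [T → T . a], [T → e T . e] }  — shift
  I6: { [T → T a .] }  — reduce
  I7: { [T → e T e .] }  — reduce
  I8: { [B → T - . -] }  — shift
  I9: { [B → T - - .] }  — reduce
  I10: { [T → - T . T], [T → . - T T], [T → . - e], [T → . T a], [T → . e T e], [T → .], [T → T . a] }  — shift, reduce
  I11: { [T → - e .], [T → . - T T], [T → . - e], [T → . T a], [T → . e T e], [T → .], [T → e . T e] }  — shift, 2 reduces
  I12: { [T → - T T .], [T → T . a] }  — shift, reduce

Conflict in state I0:
  Shift-reduce conflict between [B → .] and [T → . - T T]
So the grammar is NOT LR(0).

Answer: No. Shift-reduce conflict between [B → .] and [T → . - T T]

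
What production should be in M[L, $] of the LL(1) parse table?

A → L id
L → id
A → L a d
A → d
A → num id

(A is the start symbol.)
To find M[L, $], we find productions for L where $ is in the predict set (PREDICT(N → α) = (FIRST(α) \ {ε}) ∪ (FOLLOW(N) if α ⇒* ε)).

L → id: PREDICT = { 'id' }

M[L, $] is empty (no production applies)

Answer: Empty (error entry)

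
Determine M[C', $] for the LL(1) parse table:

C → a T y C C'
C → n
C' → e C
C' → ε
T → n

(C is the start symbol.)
To find M[C', $], we find productions for C' where $ is in the predict set (PREDICT(N → α) = (FIRST(α) \ {ε}) ∪ (FOLLOW(N) if α ⇒* ε)).

Relevant sets:
  FOLLOW(C') = { $, 'e' }

C' → e C: PREDICT = { 'e' }
C' → ε: PREDICT = { $, 'e' }
  $ is in predict set, so this production goes in M[C', $]

M[C', $] = C' → ε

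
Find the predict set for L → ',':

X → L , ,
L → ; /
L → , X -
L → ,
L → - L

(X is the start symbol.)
{ ',' }

PREDICT(L → ',') = (FIRST(RHS) \ {ε}) ∪ (FOLLOW(L) if ε ∈ FIRST(RHS), i.e. RHS ⇒* ε)
FIRST(',') = { ',' }
ε ∉ FIRST(','), so FOLLOW(L) is not added.
PREDICT(L → ',') = { ',' }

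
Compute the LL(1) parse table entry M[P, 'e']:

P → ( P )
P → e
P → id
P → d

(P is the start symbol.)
To find M[P, 'e'], we find productions for P where 'e' is in the predict set (PREDICT(N → α) = (FIRST(α) \ {ε}) ∪ (FOLLOW(N) if α ⇒* ε)).

P → ( P ): PREDICT = { '(' }
P → e: PREDICT = { 'e' }
  'e' is in predict set, so this production goes in M[P, 'e']
P → id: PREDICT = { 'id' }
P → d: PREDICT = { 'd' }

M[P, 'e'] = P → e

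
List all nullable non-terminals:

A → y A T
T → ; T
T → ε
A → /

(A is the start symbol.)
ε-productions: T → ε
So T is immediately nullable.
No further non-terminal can be added: every production for the remaining non-terminals contains a terminal or a non-nullable non-terminal.
Nullable = { 'T' }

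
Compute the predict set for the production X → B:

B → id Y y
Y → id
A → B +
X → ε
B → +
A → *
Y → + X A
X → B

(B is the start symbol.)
PREDICT(X → B) = (FIRST(RHS) \ {ε}) ∪ (FOLLOW(X) if ε ∈ FIRST(RHS), i.e. RHS ⇒* ε)
FIRST(B) = { '+', 'id' }
FIRST(B) = { '+', 'id' }
ε ∉ FIRST(B), so FOLLOW(X) is not added.
PREDICT(X → B) = { '+', 'id' }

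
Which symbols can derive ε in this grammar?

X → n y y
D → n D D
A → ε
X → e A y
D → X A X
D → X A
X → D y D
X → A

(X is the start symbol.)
{ 'A', 'D', 'X' }

A non-terminal is nullable if it can derive ε (the empty string): either it has an ε-production, or it has a production whose right-hand side consists entirely of nullable non-terminals.

ε-productions: A → ε
So A is immediately nullable.
X → A: every symbol on the right is nullable, so X is nullable too.
D → X A X: every symbol on the right is nullable, so D is nullable too.
Every non-terminal is now nullable.
Nullable = { 'A', 'D', 'X' }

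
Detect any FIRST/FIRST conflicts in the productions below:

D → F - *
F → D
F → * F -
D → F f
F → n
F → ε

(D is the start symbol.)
A FIRST/FIRST conflict occurs when two productions N → α and N → β for the same non-terminal have FIRST(α) ∩ FIRST(β) ≠ ∅ (with ε ∈ FIRST of a nullable right-hand side, so two nullable alternatives also conflict).

FIRST sets of the non-terminals at (or reachable through a nullable prefix from) the front of some alternative:
  FIRST(F) = { '*', '-', 'f', 'n', ε }
  FIRST(D) = { '*', '-', 'f', 'n' }

Productions for D:
  D → F - *: FIRST = { '*', '-', 'f', 'n' }
  D → F f: FIRST = { '*', '-', 'f', 'n' }
Productions for F:
  F → D: FIRST = { '*', '-', 'f', 'n' }
  F → * F -: FIRST = { '*' }
  F → n: FIRST = { 'n' }
  F → ε: FIRST = { ε }

Conflict for D: D → F - * and D → F f
  Overlap: { '*', '-', 'f', 'n' }
Conflict for F: F → D and F → * F -
  Overlap: { '*' }
Conflict for F: F → D and F → n
  Overlap: { 'n' }

Answer: Yes. D → F '-' '*' / D → F f on { '*', '-', 'f', 'n' }; F → D / F → '*' F '-' on { '*' }; F → D / F → n on { 'n' }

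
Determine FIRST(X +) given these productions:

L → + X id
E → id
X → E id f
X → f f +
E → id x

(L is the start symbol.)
{ 'f', 'id' }

FIRST sets of the non-terminals involved (from the grammar, by fixed-point iteration):
  FIRST(X) = { 'f', 'id' }

To compute FIRST(X +), process the symbols left to right:
Symbol X is a non-terminal. Add FIRST(X) \ {ε} = { 'f', 'id' }
X is not nullable (ε ∉ FIRST(X)), so stop here.
FIRST(X +) = { 'f', 'id' }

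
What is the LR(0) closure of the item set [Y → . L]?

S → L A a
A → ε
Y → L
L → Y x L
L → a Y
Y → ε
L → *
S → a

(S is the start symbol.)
To compute CLOSURE, for each item [A → α.Bβ] where B is a non-terminal, add [B → .γ] for all productions B → γ; repeat for the newly added items until nothing changes.

Start with: [Y → . L]
  [Y → . L] has the dot before L: add [L → . Y x L], [L → . a Y], [L → . *]
  [L → . Y x L] has the dot before Y: add [Y → .]
No further items can be added.

CLOSURE = { [L → . *], [L → . Y x L], [L → . a Y], [Y → . L], [Y → .] }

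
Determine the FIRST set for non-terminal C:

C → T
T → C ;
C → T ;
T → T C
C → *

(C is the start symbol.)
{ '*' }

To compute FIRST(C), examine every production with C on the left-hand side, reading each right-hand side left to right until a non-nullable symbol is reached.

FIRST sets of the other non-terminals involved (by the same procedure, iterated to a fixed point):
  FIRST(T) = { '*' }

From C → T:
  - T is a non-terminal: add FIRST(T) \ {ε} = { '*' }
    T is not nullable, so stop
From C → T ;:
  - T is a non-terminal: add FIRST(T) \ {ε} = { '*' }
    T is not nullable, so stop
From C → *:
  - '*' is a terminal: add '*' and stop

Collecting: FIRST(C) = { '*' }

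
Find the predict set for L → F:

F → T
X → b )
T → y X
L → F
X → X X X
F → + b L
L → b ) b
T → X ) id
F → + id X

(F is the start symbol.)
{ '+', 'b', 'y' }

PREDICT(L → F) = (FIRST(RHS) \ {ε}) ∪ (FOLLOW(L) if ε ∈ FIRST(RHS), i.e. RHS ⇒* ε)
FIRST(F) = { '+', 'b', 'y' }
FIRST(F) = { '+', 'b', 'y' }
ε ∉ FIRST(F), so FOLLOW(L) is not added.
PREDICT(L → F) = { '+', 'b', 'y' }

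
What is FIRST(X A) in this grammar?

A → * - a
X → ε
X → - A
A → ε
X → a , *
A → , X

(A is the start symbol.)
FIRST sets of the non-terminals involved (from the grammar, by fixed-point iteration):
  FIRST(X) = { '-', 'a', ε }
  FIRST(A) = { '*', ',', ε }

To compute FIRST(X A), process the symbols left to right:
Symbol X is a non-terminal. Add FIRST(X) \ {ε} = { '-', 'a' }
X is nullable (ε ∈ FIRST(X)), continue to the next symbol.
Symbol A is a non-terminal. Add FIRST(A) \ {ε} = { '*', ',' }
A is nullable (ε ∈ FIRST(A)), continue to the next symbol.
All symbols are nullable, so ε is in the result.
FIRST(X A) = { '*', ',', '-', 'a', ε }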